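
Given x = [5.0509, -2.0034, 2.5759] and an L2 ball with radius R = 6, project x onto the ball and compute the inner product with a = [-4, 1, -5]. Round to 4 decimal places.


Step 1: Compute ||x|| (intermediates to 6 decimals).
||x|| = sqrt(5.0509^2 + (-2.0034)^2 + 2.5759^2) = 6.013357
Step 2: Project.
Since ||x|| > R, scale = R/||x|| = 6/6.013357 = 0.997779, proj(x) = scale * x
proj(x) = [5.039682, -1.99895, 2.570179]
Step 3: Dot product.
a^T * proj(x) = -4*5.039682 + 1*(-1.99895) - 5*2.570179 = -35.0086


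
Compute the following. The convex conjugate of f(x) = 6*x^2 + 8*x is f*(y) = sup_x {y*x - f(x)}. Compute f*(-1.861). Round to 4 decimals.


f*(y) = sup_x {y*x - a*x^2 - b*x} = sup_x {(y-b)*x - a*x^2}
FOC: (y - b) - 2a*x = 0 => x* = (y - b)/(2a)
x* = (-1.861 - 8)/(2*6) = -0.8218
f*(-1.861) = (y-b)^2/(4a) = (-1.861 - 8)^2/(4*6)
= 97.2393/24 = 4.0516


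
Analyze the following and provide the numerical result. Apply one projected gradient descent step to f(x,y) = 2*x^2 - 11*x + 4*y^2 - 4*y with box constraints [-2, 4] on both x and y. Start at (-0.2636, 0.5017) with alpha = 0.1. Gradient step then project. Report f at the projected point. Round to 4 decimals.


Step 1: Compute gradient at (-0.2636, 0.5017).
grad_x = 2*2*-0.2636 - 11 = -12.0544
grad_y = 2*4*0.5017 - 4 = 0.0136
Step 2: Gradient step.
x_raw = -0.2636 - 0.1*-12.0544 = 0.9418
y_raw = 0.5017 - 0.1*0.0136 = 0.5003
Step 3: Project onto [-2, 4].
x_proj = clip(0.9418) = 0.9418
y_proj = clip(0.5003) = 0.5003
Step 4: Evaluate f.
f(0.9418, 0.5003) = -9.5861


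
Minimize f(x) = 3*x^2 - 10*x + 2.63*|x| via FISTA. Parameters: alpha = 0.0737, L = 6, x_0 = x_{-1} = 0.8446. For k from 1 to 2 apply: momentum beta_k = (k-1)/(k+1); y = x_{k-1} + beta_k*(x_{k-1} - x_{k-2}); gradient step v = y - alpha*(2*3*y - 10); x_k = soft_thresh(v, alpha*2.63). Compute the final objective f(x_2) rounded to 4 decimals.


FISTA on f(x) = 3*x^2 - 10*x + 2.63*|x|
L = 6, alpha = 0.0737
Iteration 1: beta = 0.0, y = 0.8446 + 0.0*(0.8446 - 0.8446) = 0.8446
  grad(y) = -4.9324, v = y - alpha*grad = 1.2081
  prox(v) = soft_thresh(1.2081, 0.1938) = 1.0143
Iteration 2: beta = 0.3333, y = 1.0143 + 0.3333*(1.0143 - 0.8446) = 1.0708
  grad(y) = -3.5749, v = y - alpha*grad = 1.3343
  prox(v) = soft_thresh(1.3343, 0.1938) = 1.1405
f(x_2) = 3*1.1405^2 - 10*1.1405 + 2.63*|1.1405| = -4.5033


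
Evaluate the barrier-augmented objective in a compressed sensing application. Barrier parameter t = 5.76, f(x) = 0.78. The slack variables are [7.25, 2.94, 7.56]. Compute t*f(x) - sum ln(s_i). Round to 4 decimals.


Step 1: Compute log-barrier.
ln values: [1.981, 1.0784, 2.0229]
phi = -(1.981 + 1.0784 + 2.0229) = -5.0823
Step 2: Compute augmented objective.
t*f(x) = 5.76*0.78 = 4.4928
Total = 4.4928 - 5.0823 = -0.5895


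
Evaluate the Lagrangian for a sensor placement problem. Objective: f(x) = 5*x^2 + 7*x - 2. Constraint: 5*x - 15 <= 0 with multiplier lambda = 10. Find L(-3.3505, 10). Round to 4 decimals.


Step 1: Evaluate f(x).
f(-3.3505) = 5*(-3.3505)^2 + 7*(-3.3505) - 2 = 30.6758
Step 2: Evaluate g(x).
g(-3.3505) = 5*-3.3505 - 15 = -31.7525
Step 3: Compute Lagrangian.
L = 30.6758 + 10*-31.7525 = -286.8492


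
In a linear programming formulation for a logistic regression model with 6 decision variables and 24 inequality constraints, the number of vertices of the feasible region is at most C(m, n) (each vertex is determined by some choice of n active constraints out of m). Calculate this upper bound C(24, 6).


Each vertex corresponds to some choice of n active constraints out of m, so the number of vertices is at most C(m, n) = m! / (n!(m-n)!).
m = 24, n = 6
Numerator: 24 * 23 * 22 * 21 * 20 * 19
Denominator: 6! = 720
C(24, 6) = 134596


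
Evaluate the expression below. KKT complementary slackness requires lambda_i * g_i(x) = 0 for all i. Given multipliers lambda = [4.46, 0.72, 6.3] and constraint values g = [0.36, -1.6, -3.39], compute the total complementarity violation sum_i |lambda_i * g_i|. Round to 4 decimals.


KKT complementary slackness check:
lambda_1 * g_1 = 4.46 * 0.36 = 1.6056
lambda_2 * g_2 = 0.72 * -1.6 = -1.152
lambda_3 * g_3 = 6.3 * -3.39 = -21.357
Total violation = 1.6056 + 1.152 + 21.357 = 24.1146


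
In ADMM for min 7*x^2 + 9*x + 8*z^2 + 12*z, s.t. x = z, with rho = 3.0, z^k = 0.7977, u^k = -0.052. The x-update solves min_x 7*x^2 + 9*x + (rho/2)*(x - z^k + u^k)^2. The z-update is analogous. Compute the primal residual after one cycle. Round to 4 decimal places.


ADMM iteration with rho = 3.0, z^k = 0.7977, u^k = -0.052
Step 1: x-update.
Minimize 7*x^2 + 9*x + (3.0/2)*(x - 0.7977 - 0.052)^2
FOC: (2*7 + 3.0)*x = -9 + 3.0*(0.7977 + 0.052)
x^{k+1} = -0.3795
Step 2: z-update.
Minimize 8*z^2 + 12*z + (3.0/2)*(-0.3795 - z - 0.052)^2
FOC: (2*8 + 3.0)*z = -12 + 3.0*(-0.3795 - 0.052)
z^{k+1} = -0.6997
Step 3: u-update.
u^{k+1} = -0.052 - 0.3795 + 0.6997 = 0.2682
Step 4: Primal residual = |-0.3795 + 0.6997| = 0.3202


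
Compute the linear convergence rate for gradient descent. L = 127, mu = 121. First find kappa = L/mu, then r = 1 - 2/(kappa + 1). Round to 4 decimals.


Step 1: Compute the condition number.
kappa = L/mu = 127/121 = 1.0496
Step 2: Compute the convergence rate.
r = 1 - 2/(kappa + 1) = 1 - 2*mu/(L + mu) = (L - mu)/(L + mu) = 6/248 = 0.0242


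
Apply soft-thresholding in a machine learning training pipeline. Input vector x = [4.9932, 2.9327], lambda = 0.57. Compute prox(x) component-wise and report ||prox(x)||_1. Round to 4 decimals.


Soft-thresholding with lambda = 0.57:
prox(4.9932) = sign(4.9932)*max(|4.9932| - 0.57, 0) = 4.4232
prox(2.9327) = sign(2.9327)*max(|2.9327| - 0.57, 0) = 2.3627
prox(x) = [4.4232, 2.3627]
||prox(x)||_1 = 4.4232 + 2.3627 = 6.7859


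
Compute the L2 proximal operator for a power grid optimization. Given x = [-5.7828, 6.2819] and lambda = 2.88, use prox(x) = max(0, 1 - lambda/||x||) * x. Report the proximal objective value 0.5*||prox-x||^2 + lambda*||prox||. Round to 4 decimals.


Step 1: Compute ||x||.
||x|| = 8.5383
Step 2: Compute scaling factor.
scale = max(0, 1 - 2.88/8.5383) = 0.6627
Step 3: prox(x) = [-3.8322, 4.163]
||prox(x)|| = 5.6583
Step 4: Proximal objective.
0.5*||prox-x||^2 = 4.1472
lambda*||prox|| = 16.2959
Total = 20.4432


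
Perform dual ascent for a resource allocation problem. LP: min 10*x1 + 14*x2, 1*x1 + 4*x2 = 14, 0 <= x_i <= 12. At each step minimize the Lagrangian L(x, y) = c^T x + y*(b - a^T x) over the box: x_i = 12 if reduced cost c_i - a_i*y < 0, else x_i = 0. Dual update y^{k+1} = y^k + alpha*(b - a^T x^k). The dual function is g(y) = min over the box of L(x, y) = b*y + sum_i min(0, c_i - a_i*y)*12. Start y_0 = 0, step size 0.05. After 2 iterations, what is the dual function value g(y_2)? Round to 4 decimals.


Dual ascent for LP: min 10*x1 + 14*x2, 1*x1 + 4*x2 = 14, 0 <= x_i <= 12
Step 1: y^k = 0.0, reduced costs: (10.0, 14.0)
  x^k = (0.0, 0.0), subgradient = b - a^T x = 14.0
  y^{k+1} = 0.0 + 0.05*14.0 = 0.7
Step 2: y^k = 0.7, reduced costs: (9.3, 11.2)
  x^k = (0.0, 0.0), subgradient = b - a^T x = 14.0
  y^{k+1} = 0.7 + 0.05*14.0 = 1.4
Dual objective at y_2 = 1.4: reduced costs (8.6, 8.4), box minimizer x = (0.0, 0.0)
g(y_2) = b*y + (c1 - a1*y)*x1 + (c2 - a2*y)*x2 = 14*1.4 + 8.6*0.0 + 8.4*0.0 = 19.6 + 0.0 + 0.0 = 19.6


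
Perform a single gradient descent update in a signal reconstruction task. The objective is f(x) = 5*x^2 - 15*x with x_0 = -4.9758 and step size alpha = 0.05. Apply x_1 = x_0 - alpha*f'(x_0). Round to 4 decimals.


We compute the gradient at x_0 and apply the update.
f'(x) = 10*x - 15
f'(-4.9758) = 10*-4.9758 - 15 = -64.758
x_1 = -4.9758 - 0.05*-64.758 = -1.7379


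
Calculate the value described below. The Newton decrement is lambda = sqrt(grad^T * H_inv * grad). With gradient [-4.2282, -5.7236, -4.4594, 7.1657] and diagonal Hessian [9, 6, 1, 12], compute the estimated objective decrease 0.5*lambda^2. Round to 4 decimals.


Step 1: H is diagonal, so H^(-1) * g = [-0.4698, -0.9539, -4.4594, 0.5971].
Step 2: g^T H^(-1) g = sum_i g_i^2 / H_ii
  = (-4.2282)^2/9 + (-5.7236)^2/6 + (-4.4594)^2/1 + (7.1657)^2/12
  = 1.9864 + 5.4599 + 19.8862 + 4.2789 = 31.6115
Step 3: Objective decrease = 0.5 * g^T H^(-1) g = 15.8058


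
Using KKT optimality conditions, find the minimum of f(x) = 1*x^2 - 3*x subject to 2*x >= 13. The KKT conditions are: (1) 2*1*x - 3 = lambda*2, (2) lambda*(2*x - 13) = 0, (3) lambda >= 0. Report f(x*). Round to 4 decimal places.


Step 1: Try lambda = 0 (constraint inactive).
x_unc = 3/(2*1) = 1.5
Check: 2*1.5 = 3.0 < 13 -- violated!
Step 2: Constraint must be active: 2*x = 13
x* = 13/2 = 6.5
lambda = (2*1*6.5 - 3)/2 = 5.0
Step 3: Compute optimal value.
f(x*) = 1*6.5^2 - 3*6.5 = 22.75


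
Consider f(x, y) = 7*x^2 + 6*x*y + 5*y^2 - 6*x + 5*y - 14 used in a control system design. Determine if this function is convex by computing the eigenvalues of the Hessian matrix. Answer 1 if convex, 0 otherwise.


The Hessian of f(x,y) = 7*x^2 + 6*x*y + 5*y^2 - 6*x + 5*y - 14 is:
H = [[14, 6], [6, 10]]
Trace = 14 + 10 = 24
Determinant = 14*10 - (6)^2 = 104
Discriminant = (24)^2 - 4*104 = 160.0
Eigenvalues: lambda_1 = 5.6754, lambda_2 = 18.3246
The function is convex.

1


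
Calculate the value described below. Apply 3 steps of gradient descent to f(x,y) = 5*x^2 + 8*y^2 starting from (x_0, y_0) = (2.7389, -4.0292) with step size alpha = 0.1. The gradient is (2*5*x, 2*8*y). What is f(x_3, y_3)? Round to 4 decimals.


Gradient descent on f(x,y) = 5*x^2 + 8*y^2.
Starting point: (2.7389, -4.0292), alpha = 0.1
Step 1: grad_x = 2*5*2.7389 = 27.389, grad_y = 2*8*-4.0292 = -64.4672
  x_1 = 2.7389 - 0.1*27.389 = -0.0
  y_1 = -4.0292 - 0.1*-64.4672 = 2.4175
Step 2: grad_x = 2*5*-0.0 = -0.0, grad_y = 2*8*2.4175 = 38.6803
  x_2 = -0.0 - 0.1*-0.0 = 0.0
  y_2 = 2.4175 - 0.1*38.6803 = -1.4505
Step 3: grad_x = 2*5*0.0 = 0.0, grad_y = 2*8*-1.4505 = -23.2082
  x_3 = 0.0 - 0.1*0.0 = 0.0
  y_3 = -1.4505 - 0.1*-23.2082 = 0.8703
f(0.0, 0.8703) = 5*0.0^2 + 8*0.8703^2 = 6.0595


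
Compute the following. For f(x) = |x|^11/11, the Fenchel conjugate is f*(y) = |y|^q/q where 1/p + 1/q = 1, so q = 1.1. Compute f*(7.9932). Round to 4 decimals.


The conjugate exponent q satisfies 1/p + 1/q = 1.
p = 11, so q = 11/(11 - 1) = 1.1
|y|^q = 7.9932^1.1 = 9.8399
f*(7.9932) = 9.8399 / 1.1 = 8.9454


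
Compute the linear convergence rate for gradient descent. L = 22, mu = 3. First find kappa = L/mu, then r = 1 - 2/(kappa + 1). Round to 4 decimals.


Step 1: Compute the condition number.
kappa = L/mu = 22/3 = 7.3333
Step 2: Compute the convergence rate.
r = 1 - 2/(kappa + 1) = 1 - 2*mu/(L + mu) = (L - mu)/(L + mu) = 19/25 = 0.76


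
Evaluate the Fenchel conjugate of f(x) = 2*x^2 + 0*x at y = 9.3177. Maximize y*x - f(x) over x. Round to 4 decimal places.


f*(y) = sup_x {y*x - a*x^2 - b*x} = sup_x {(y-b)*x - a*x^2}
FOC: (y - b) - 2a*x = 0 => x* = (y - b)/(2a)
x* = (9.3177 - 0)/(2*2) = 2.3294
f*(9.3177) = (y-b)^2/(4a) = (9.3177 - 0)^2/(4*2)
= 86.8195/8 = 10.8524


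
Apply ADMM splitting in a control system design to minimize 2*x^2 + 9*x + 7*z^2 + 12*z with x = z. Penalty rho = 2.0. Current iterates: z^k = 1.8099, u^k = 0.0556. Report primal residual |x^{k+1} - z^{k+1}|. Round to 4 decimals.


ADMM iteration with rho = 2.0, z^k = 1.8099, u^k = 0.0556
Step 1: x-update.
Minimize 2*x^2 + 9*x + (2.0/2)*(x - 1.8099 + 0.0556)^2
FOC: (2*2 + 2.0)*x = -9 + 2.0*(1.8099 - 0.0556)
x^{k+1} = -0.9152
Step 2: z-update.
Minimize 7*z^2 + 12*z + (2.0/2)*(-0.9152 - z + 0.0556)^2
FOC: (2*7 + 2.0)*z = -12 + 2.0*(-0.9152 + 0.0556)
z^{k+1} = -0.8575
Step 3: u-update.
u^{k+1} = 0.0556 - 0.9152 + 0.8575 = -0.0022
Step 4: Primal residual = |-0.9152 + 0.8575| = 0.0578


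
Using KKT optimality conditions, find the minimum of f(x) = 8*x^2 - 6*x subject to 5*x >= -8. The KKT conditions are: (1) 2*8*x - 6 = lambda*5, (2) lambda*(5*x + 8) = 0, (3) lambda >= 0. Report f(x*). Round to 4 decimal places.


Step 1: Try lambda = 0 (constraint inactive).
Stationarity: 2*8*x - 6 = 0
x* = 6/(2*8) = 0.375
Check constraint: 5*0.375 = 1.875 >= -8 -- satisfied.
Step 2: Compute optimal value.
f(x*) = 8*0.375^2 - 6*0.375 = -1.125


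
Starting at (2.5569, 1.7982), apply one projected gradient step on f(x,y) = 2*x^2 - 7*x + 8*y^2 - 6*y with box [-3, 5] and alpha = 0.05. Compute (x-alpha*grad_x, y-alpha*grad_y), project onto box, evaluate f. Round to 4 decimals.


Step 1: Compute gradient at (2.5569, 1.7982).
grad_x = 2*2*2.5569 - 7 = 3.2276
grad_y = 2*8*1.7982 - 6 = 22.7712
Step 2: Gradient step.
x_raw = 2.5569 - 0.05*3.2276 = 2.3955
y_raw = 1.7982 - 0.05*22.7712 = 0.6596
Step 3: Project onto [-3, 5].
x_proj = clip(2.3955) = 2.3955
y_proj = clip(0.6596) = 0.6596
Step 4: Evaluate f.
f(2.3955, 0.6596) = -5.7684


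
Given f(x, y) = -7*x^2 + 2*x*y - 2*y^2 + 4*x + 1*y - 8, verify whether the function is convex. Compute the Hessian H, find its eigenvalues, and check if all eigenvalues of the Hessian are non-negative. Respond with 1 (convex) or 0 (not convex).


The Hessian of f(x,y) = -7*x^2 + 2*x*y - 2*y^2 + 4*x + 1*y - 8 is:
H = [[-14, 2], [2, -4]]
Trace = -14 - 4 = -18
Determinant = -14*-4 - (2)^2 = 52
Discriminant = (-18)^2 - 4*52 = 116.0
Eigenvalues: lambda_1 = -14.3852, lambda_2 = -3.6148
The function is not convex.

0


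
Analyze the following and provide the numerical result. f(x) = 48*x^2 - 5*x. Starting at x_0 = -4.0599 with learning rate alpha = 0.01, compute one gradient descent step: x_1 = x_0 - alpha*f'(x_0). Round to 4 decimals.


We compute the gradient at x_0 and apply the update.
f'(x) = 96*x - 5
f'(-4.0599) = 96*-4.0599 - 5 = -394.7504
x_1 = -4.0599 - 0.01*-394.7504 = -0.1124


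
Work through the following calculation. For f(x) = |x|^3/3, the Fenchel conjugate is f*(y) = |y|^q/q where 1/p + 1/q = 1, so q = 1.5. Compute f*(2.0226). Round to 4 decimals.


The conjugate exponent q satisfies 1/p + 1/q = 1.
p = 3, so q = 3/(3 - 1) = 1.5
|y|^q = 2.0226^1.5 = 2.8765
f*(2.0226) = 2.8765 / 1.5 = 1.9177


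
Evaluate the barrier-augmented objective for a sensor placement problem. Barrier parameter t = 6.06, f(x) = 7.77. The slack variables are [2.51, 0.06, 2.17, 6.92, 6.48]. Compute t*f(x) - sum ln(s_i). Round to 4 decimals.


Step 1: Compute log-barrier.
ln values: [0.9203, -2.8134, 0.7747, 1.9344, 1.8687]
phi = -(0.9203 - 2.8134 + 0.7747 + 1.9344 + 1.8687) = -2.6847
Step 2: Compute augmented objective.
t*f(x) = 6.06*7.77 = 47.0862
Total = 47.0862 - 2.6847 = 44.4015


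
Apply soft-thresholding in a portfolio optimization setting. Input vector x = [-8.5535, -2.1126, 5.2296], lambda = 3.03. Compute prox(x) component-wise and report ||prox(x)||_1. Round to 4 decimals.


Soft-thresholding with lambda = 3.03:
prox(-8.5535) = sign(-8.5535)*max(|-8.5535| - 3.03, 0) = -5.5235
prox(-2.1126) = sign(-2.1126)*max(|-2.1126| - 3.03, 0) = 0.0
prox(5.2296) = sign(5.2296)*max(|5.2296| - 3.03, 0) = 2.1996
prox(x) = [-5.5235, 0.0, 2.1996]
||prox(x)||_1 = 5.5235 + 0.0 + 2.1996 = 7.7231


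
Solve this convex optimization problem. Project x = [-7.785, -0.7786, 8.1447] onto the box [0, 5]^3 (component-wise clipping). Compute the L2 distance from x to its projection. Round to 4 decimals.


Project each component onto [0, 5].
clip(-7.785) = 0.0, clip(-0.7786) = 0.0, clip(8.1447) = 5.0
Projection = [0.0, 0.0, 5.0]
Squared diffs: [60.6062, 0.6062, 9.8891]
Distance = sqrt(71.1015) = 8.4322


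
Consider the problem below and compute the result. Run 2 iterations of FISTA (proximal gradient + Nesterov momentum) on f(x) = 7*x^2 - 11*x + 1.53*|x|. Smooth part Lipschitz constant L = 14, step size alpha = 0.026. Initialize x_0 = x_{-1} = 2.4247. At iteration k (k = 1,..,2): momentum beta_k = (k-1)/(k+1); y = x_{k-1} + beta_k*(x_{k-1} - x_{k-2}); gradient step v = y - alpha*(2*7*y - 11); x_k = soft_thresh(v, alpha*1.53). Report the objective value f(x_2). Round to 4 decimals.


FISTA on f(x) = 7*x^2 - 11*x + 1.53*|x|
L = 14, alpha = 0.026
Iteration 1: beta = 0.0, y = 2.4247 + 0.0*(2.4247 - 2.4247) = 2.4247
  grad(y) = 22.9458, v = y - alpha*grad = 1.8281
  prox(v) = soft_thresh(1.8281, 0.0398) = 1.7883
Iteration 2: beta = 0.3333, y = 1.7883 + 0.3333*(1.7883 - 2.4247) = 1.5762
  grad(y) = 11.0669, v = y - alpha*grad = 1.2885
  prox(v) = soft_thresh(1.2885, 0.0398) = 1.2487
f(x_2) = 7*1.2487^2 - 11*1.2487 + 1.53*|1.2487| = -0.9105


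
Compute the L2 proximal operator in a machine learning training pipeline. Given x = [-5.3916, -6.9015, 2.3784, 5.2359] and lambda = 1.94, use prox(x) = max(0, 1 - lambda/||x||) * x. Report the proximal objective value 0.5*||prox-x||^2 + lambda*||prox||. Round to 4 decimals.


Step 1: Compute ||x||.
||x|| = 10.4772
Step 2: Compute scaling factor.
scale = max(0, 1 - 1.94/10.4772) = 0.8148
Step 3: prox(x) = [-4.3933, -5.6236, 1.938, 4.2664]
||prox(x)|| = 8.5372
Step 4: Proximal objective.
0.5*||prox-x||^2 = 1.8818
lambda*||prox|| = 16.5622
Total = 18.4439


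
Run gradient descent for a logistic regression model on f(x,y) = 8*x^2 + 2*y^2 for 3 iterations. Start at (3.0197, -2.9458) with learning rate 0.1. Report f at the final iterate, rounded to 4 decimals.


Gradient descent on f(x,y) = 8*x^2 + 2*y^2.
Starting point: (3.0197, -2.9458), alpha = 0.1
Step 1: grad_x = 2*8*3.0197 = 48.3152, grad_y = 2*2*-2.9458 = -11.7832
  x_1 = 3.0197 - 0.1*48.3152 = -1.8118
  y_1 = -2.9458 - 0.1*-11.7832 = -1.7675
Step 2: grad_x = 2*8*-1.8118 = -28.9891, grad_y = 2*2*-1.7675 = -7.0699
  x_2 = -1.8118 - 0.1*-28.9891 = 1.0871
  y_2 = -1.7675 - 0.1*-7.0699 = -1.0605
Step 3: grad_x = 2*8*1.0871 = 17.3935, grad_y = 2*2*-1.0605 = -4.242
  x_3 = 1.0871 - 0.1*17.3935 = -0.6523
  y_3 = -1.0605 - 0.1*-4.242 = -0.6363
f(-0.6523, -0.6363) = 8*(-0.6523)^2 + 2*(-0.6363)^2 = 4.2132


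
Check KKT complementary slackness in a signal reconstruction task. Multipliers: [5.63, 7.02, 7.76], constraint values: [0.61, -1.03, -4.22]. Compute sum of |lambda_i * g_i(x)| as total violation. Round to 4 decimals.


KKT complementary slackness check:
lambda_1 * g_1 = 5.63 * 0.61 = 3.4343
lambda_2 * g_2 = 7.02 * -1.03 = -7.2306
lambda_3 * g_3 = 7.76 * -4.22 = -32.7472
Total violation = 3.4343 + 7.2306 + 32.7472 = 43.4121


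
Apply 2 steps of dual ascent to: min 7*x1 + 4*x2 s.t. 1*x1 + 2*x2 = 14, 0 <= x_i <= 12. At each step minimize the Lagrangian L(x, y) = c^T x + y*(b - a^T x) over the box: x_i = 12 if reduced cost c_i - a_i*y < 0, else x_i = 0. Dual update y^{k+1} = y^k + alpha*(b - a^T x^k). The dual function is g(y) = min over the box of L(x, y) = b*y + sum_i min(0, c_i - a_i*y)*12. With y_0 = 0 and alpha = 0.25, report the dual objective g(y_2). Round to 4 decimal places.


Dual ascent for LP: min 7*x1 + 4*x2, 1*x1 + 2*x2 = 14, 0 <= x_i <= 12
Step 1: y^k = 0.0, reduced costs: (7.0, 4.0)
  x^k = (0.0, 0.0), subgradient = b - a^T x = 14.0
  y^{k+1} = 0.0 + 0.25*14.0 = 3.5
Step 2: y^k = 3.5, reduced costs: (3.5, -3.0)
  x^k = (0.0, 12.0), subgradient = b - a^T x = -10.0
  y^{k+1} = 3.5 + 0.25*-10.0 = 1.0
Dual objective at y_2 = 1.0: reduced costs (6.0, 2.0), box minimizer x = (0.0, 0.0)
g(y_2) = b*y + (c1 - a1*y)*x1 + (c2 - a2*y)*x2 = 14*1.0 + 6.0*0.0 + 2.0*0.0 = 14.0 + 0.0 + 0.0 = 14.0


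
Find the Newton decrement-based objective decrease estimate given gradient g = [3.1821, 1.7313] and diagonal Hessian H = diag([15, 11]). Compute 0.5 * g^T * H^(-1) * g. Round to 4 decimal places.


Step 1: H is diagonal, so H^(-1) * g = [0.2121, 0.1574].
Step 2: g^T H^(-1) g = sum_i g_i^2 / H_ii
  = (3.1821)^2/15 + (1.7313)^2/11
  = 0.6751 + 0.2725 = 0.9475
Step 3: Objective decrease = 0.5 * g^T H^(-1) g = 0.4738


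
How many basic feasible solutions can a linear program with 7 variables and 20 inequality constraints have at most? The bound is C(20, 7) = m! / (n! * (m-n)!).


Each vertex corresponds to some choice of n active constraints out of m, so the number of vertices is at most C(m, n) = m! / (n!(m-n)!).
m = 20, n = 7
Numerator: 20 * 19 * 18 * 17 * 16 * 15 * 14
Denominator: 7! = 5040
C(20, 7) = 77520


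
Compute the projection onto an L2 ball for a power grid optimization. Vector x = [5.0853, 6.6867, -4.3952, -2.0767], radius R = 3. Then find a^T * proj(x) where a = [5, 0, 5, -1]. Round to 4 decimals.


Step 1: Compute ||x|| (intermediates to 6 decimals).
||x|| = sqrt(5.0853^2 + 6.6867^2 + (-4.3952)^2 + (-2.0767)^2) = 9.705807
Step 2: Project.
Since ||x|| > R, scale = R/||x|| = 3/9.705807 = 0.309093, proj(x) = scale * x
proj(x) = [1.571831, 2.066812, -1.358526, -0.641893]
Step 3: Dot product.
a^T * proj(x) = 5*1.571831 + 0*2.066812 + 5*(-1.358526) - 1*(-0.641893) = 1.7084


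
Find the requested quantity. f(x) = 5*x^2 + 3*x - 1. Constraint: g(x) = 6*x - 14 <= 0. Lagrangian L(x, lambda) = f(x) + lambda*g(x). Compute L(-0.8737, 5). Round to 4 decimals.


Step 1: Evaluate f(x).
f(-0.8737) = 5*(-0.8737)^2 + 3*(-0.8737) - 1 = 0.1957
Step 2: Evaluate g(x).
g(-0.8737) = 6*-0.8737 - 14 = -19.2422
Step 3: Compute Lagrangian.
L = 0.1957 + 5*-19.2422 = -96.0153


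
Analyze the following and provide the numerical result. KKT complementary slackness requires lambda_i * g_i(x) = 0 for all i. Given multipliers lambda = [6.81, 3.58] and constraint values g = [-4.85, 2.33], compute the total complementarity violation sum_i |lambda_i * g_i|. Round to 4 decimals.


KKT complementary slackness check:
lambda_1 * g_1 = 6.81 * -4.85 = -33.0285
lambda_2 * g_2 = 3.58 * 2.33 = 8.3414
Total violation = 33.0285 + 8.3414 = 41.3699


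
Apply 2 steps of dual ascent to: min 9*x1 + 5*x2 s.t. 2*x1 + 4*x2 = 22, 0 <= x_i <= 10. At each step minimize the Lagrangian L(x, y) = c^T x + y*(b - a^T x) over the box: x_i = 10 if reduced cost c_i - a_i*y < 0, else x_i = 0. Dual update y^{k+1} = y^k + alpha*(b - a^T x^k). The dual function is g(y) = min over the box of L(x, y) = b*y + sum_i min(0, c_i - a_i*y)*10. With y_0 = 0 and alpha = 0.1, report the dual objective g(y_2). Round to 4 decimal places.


Dual ascent for LP: min 9*x1 + 5*x2, 2*x1 + 4*x2 = 22, 0 <= x_i <= 10
Step 1: y^k = 0.0, reduced costs: (9.0, 5.0)
  x^k = (0.0, 0.0), subgradient = b - a^T x = 22.0
  y^{k+1} = 0.0 + 0.1*22.0 = 2.2
Step 2: y^k = 2.2, reduced costs: (4.6, -3.8)
  x^k = (0.0, 10.0), subgradient = b - a^T x = -18.0
  y^{k+1} = 2.2 + 0.1*-18.0 = 0.4
Dual objective at y_2 = 0.4: reduced costs (8.2, 3.4), box minimizer x = (0.0, 0.0)
g(y_2) = b*y + (c1 - a1*y)*x1 + (c2 - a2*y)*x2 = 22*0.4 + 8.2*0.0 + 3.4*0.0 = 8.8 + 0.0 + 0.0 = 8.8


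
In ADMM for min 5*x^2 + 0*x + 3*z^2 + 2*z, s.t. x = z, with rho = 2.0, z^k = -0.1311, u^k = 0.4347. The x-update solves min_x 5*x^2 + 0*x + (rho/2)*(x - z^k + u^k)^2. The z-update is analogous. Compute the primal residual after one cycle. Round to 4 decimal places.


ADMM iteration with rho = 2.0, z^k = -0.1311, u^k = 0.4347
Step 1: x-update.
Minimize 5*x^2 + 0*x + (2.0/2)*(x + 0.1311 + 0.4347)^2
FOC: (2*5 + 2.0)*x = 0 + 2.0*(-0.1311 - 0.4347)
x^{k+1} = -0.0943
Step 2: z-update.
Minimize 3*z^2 + 2*z + (2.0/2)*(-0.0943 - z + 0.4347)^2
FOC: (2*3 + 2.0)*z = -2 + 2.0*(-0.0943 + 0.4347)
z^{k+1} = -0.1649
Step 3: u-update.
u^{k+1} = 0.4347 - 0.0943 + 0.1649 = 0.5053
Step 4: Primal residual = |-0.0943 + 0.1649| = 0.0706


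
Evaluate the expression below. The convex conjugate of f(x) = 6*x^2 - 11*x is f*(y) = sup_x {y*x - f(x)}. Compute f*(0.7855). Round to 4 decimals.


f*(y) = sup_x {y*x - a*x^2 - b*x} = sup_x {(y-b)*x - a*x^2}
FOC: (y - b) - 2a*x = 0 => x* = (y - b)/(2a)
x* = (0.7855 + 11)/(2*6) = 0.9821
f*(0.7855) = (y-b)^2/(4a) = (0.7855 + 11)^2/(4*6)
= 138.898/24 = 5.7874


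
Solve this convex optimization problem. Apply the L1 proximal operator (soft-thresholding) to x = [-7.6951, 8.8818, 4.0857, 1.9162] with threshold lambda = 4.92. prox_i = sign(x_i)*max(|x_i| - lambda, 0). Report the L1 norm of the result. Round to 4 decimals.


Soft-thresholding with lambda = 4.92:
prox(-7.6951) = sign(-7.6951)*max(|-7.6951| - 4.92, 0) = -2.7751
prox(8.8818) = sign(8.8818)*max(|8.8818| - 4.92, 0) = 3.9618
prox(4.0857) = sign(4.0857)*max(|4.0857| - 4.92, 0) = 0.0
prox(1.9162) = sign(1.9162)*max(|1.9162| - 4.92, 0) = 0.0
prox(x) = [-2.7751, 3.9618, 0.0, 0.0]
||prox(x)||_1 = 2.7751 + 3.9618 + 0.0 + 0.0 = 6.7369


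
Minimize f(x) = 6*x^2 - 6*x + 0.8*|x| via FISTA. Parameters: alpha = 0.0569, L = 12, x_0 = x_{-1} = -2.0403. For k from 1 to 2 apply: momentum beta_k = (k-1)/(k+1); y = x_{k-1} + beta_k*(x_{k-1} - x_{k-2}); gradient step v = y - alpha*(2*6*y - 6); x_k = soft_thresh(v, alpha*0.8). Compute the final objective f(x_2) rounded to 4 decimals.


FISTA on f(x) = 6*x^2 - 6*x + 0.8*|x|
L = 12, alpha = 0.0569
Iteration 1: beta = 0.0, y = -2.0403 + 0.0*(-2.0403 + 2.0403) = -2.0403
  grad(y) = -30.4836, v = y - alpha*grad = -0.3058
  prox(v) = soft_thresh(-0.3058, 0.0455) = -0.2603
Iteration 2: beta = 0.3333, y = -0.2603 + 0.3333*(-0.2603 + 2.0403) = 0.3331
  grad(y) = -2.003, v = y - alpha*grad = 0.4471
  prox(v) = soft_thresh(0.4471, 0.0455) = 0.4015
f(x_2) = 6*0.4015^2 - 6*0.4015 + 0.8*|0.4015| = -1.1206


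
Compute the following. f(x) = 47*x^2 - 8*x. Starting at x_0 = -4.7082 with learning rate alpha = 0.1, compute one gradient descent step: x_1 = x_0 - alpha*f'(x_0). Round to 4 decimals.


We compute the gradient at x_0 and apply the update.
f'(x) = 94*x - 8
f'(-4.7082) = 94*-4.7082 - 8 = -450.5708
x_1 = -4.7082 - 0.1*-450.5708 = 40.3489


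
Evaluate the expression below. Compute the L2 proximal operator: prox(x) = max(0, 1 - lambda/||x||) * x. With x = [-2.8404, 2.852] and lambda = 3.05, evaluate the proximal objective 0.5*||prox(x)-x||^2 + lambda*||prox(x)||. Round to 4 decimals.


Step 1: Compute ||x||.
||x|| = 4.0251
Step 2: Compute scaling factor.
scale = max(0, 1 - 3.05/4.0251) = 0.2423
Step 3: prox(x) = [-0.6881, 0.6909]
||prox(x)|| = 0.9751
Step 4: Proximal objective.
0.5*||prox-x||^2 = 4.6513
lambda*||prox|| = 2.9741
Total = 7.6254


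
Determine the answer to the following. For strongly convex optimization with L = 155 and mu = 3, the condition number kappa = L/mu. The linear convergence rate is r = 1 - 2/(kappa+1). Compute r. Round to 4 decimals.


Step 1: Compute the condition number.
kappa = L/mu = 155/3 = 51.6667
Step 2: Compute the convergence rate.
r = 1 - 2/(kappa + 1) = 1 - 2*mu/(L + mu) = (L - mu)/(L + mu) = 152/158 = 0.962


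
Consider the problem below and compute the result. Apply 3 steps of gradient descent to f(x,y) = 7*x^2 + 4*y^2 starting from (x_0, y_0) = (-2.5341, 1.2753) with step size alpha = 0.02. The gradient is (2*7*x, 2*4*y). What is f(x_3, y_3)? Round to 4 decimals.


Gradient descent on f(x,y) = 7*x^2 + 4*y^2.
Starting point: (-2.5341, 1.2753), alpha = 0.02
Step 1: grad_x = 2*7*-2.5341 = -35.4774, grad_y = 2*4*1.2753 = 10.2024
  x_1 = -2.5341 - 0.02*-35.4774 = -1.8246
  y_1 = 1.2753 - 0.02*10.2024 = 1.0713
Step 2: grad_x = 2*7*-1.8246 = -25.5437, grad_y = 2*4*1.0713 = 8.57
  x_2 = -1.8246 - 0.02*-25.5437 = -1.3137
  y_2 = 1.0713 - 0.02*8.57 = 0.8999
Step 3: grad_x = 2*7*-1.3137 = -18.3915, grad_y = 2*4*0.8999 = 7.1988
  x_3 = -1.3137 - 0.02*-18.3915 = -0.9458
  y_3 = 0.8999 - 0.02*7.1988 = 0.7559
f(-0.9458, 0.7559) = 7*(-0.9458)^2 + 4*0.7559^2 = 8.5478


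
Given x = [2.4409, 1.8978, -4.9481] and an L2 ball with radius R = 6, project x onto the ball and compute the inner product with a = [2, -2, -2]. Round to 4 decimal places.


Step 1: Compute ||x|| (intermediates to 6 decimals).
||x|| = sqrt(2.4409^2 + 1.8978^2 + (-4.9481)^2) = 5.834666
Step 2: Project.
Since ||x|| <= R, proj = x (no scaling needed).
proj(x) = [2.4409, 1.8978, -4.9481]
Step 3: Dot product.
a^T * proj(x) = 2*2.4409 - 2*1.8978 - 2*(-4.9481) = 10.9824


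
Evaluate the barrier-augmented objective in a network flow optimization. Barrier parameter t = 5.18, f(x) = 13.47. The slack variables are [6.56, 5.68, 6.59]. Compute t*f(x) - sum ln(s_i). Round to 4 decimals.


Step 1: Compute log-barrier.
ln values: [1.881, 1.737, 1.8856]
phi = -(1.881 + 1.737 + 1.8856) = -5.5035
Step 2: Compute augmented objective.
t*f(x) = 5.18*13.47 = 69.7746
Total = 69.7746 - 5.5035 = 64.2711


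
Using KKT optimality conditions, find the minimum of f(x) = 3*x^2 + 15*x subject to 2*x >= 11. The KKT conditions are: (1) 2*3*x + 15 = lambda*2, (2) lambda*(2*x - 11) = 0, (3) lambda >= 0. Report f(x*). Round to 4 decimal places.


Step 1: Try lambda = 0 (constraint inactive).
x_unc = -15/(2*3) = -2.5
Check: 2*-2.5 = -5.0 < 11 -- violated!
Step 2: Constraint must be active: 2*x = 11
x* = 11/2 = 5.5
lambda = (2*3*5.5 + 15)/2 = 24.0
Step 3: Compute optimal value.
f(x*) = 3*5.5^2 + 15*5.5 = 173.25


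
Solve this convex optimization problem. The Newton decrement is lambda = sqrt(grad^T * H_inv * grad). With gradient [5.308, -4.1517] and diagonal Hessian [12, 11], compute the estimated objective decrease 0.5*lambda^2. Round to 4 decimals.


Step 1: H is diagonal, so H^(-1) * g = [0.4423, -0.3774].
Step 2: g^T H^(-1) g = sum_i g_i^2 / H_ii
  = (5.308)^2/12 + (-4.1517)^2/11
  = 2.3479 + 1.567 = 3.9149
Step 3: Objective decrease = 0.5 * g^T H^(-1) g = 1.9574


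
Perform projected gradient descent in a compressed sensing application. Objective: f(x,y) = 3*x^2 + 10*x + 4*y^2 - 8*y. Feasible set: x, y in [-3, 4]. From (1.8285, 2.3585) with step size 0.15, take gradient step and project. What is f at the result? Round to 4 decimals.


Step 1: Compute gradient at (1.8285, 2.3585).
grad_x = 2*3*1.8285 + 10 = 20.971
grad_y = 2*4*2.3585 - 8 = 10.868
Step 2: Gradient step.
x_raw = 1.8285 - 0.15*20.971 = -1.3172
y_raw = 2.3585 - 0.15*10.868 = 0.7283
Step 3: Project onto [-3, 4].
x_proj = clip(-1.3172) = -1.3172
y_proj = clip(0.7283) = 0.7283
Step 4: Evaluate f.
f(-1.3172, 0.7283) = -11.6716


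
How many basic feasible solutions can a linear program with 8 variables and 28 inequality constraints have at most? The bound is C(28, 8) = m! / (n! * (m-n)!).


Each vertex corresponds to some choice of n active constraints out of m, so the number of vertices is at most C(m, n) = m! / (n!(m-n)!).
m = 28, n = 8
Numerator: 28 * 27 * 26 * 25 * 24 * 23 * 22 * 21
Denominator: 8! = 40320
C(28, 8) = 3108105


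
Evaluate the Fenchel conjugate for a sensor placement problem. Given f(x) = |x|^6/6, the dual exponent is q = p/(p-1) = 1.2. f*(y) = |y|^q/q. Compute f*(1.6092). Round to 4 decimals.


The conjugate exponent q satisfies 1/p + 1/q = 1.
p = 6, so q = 6/(6 - 1) = 1.2
|y|^q = 1.6092^1.2 = 1.7698
f*(1.6092) = 1.7698 / 1.2 = 1.4749


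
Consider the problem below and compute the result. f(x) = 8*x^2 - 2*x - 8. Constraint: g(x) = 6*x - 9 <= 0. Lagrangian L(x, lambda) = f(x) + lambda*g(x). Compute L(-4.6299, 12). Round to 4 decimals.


Step 1: Evaluate f(x).
f(-4.6299) = 8*(-4.6299)^2 - 2*(-4.6299) - 8 = 172.7476
Step 2: Evaluate g(x).
g(-4.6299) = 6*-4.6299 - 9 = -36.7794
Step 3: Compute Lagrangian.
L = 172.7476 + 12*-36.7794 = -268.6052


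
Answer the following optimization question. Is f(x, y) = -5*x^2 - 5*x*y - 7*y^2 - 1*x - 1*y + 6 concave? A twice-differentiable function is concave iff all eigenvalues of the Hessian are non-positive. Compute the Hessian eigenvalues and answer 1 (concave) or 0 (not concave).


The Hessian of f(x,y) = -5*x^2 - 5*x*y - 7*y^2 - 1*x - 1*y + 6 is:
H = [[-10, -5], [-5, -14]]
Trace = -10 - 14 = -24
Determinant = -10*-14 - (-5)^2 = 115
Discriminant = (-24)^2 - 4*115 = 116.0
Eigenvalues: lambda_1 = -17.3852, lambda_2 = -6.6148
The function is concave.

1


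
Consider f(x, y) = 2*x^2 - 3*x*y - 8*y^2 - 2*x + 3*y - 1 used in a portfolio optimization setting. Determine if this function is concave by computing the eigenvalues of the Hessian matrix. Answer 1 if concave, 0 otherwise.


The Hessian of f(x,y) = 2*x^2 - 3*x*y - 8*y^2 - 2*x + 3*y - 1 is:
H = [[4, -3], [-3, -16]]
Trace = 4 - 16 = -12
Determinant = 4*-16 - (-3)^2 = -73
Discriminant = (-12)^2 - 4*-73 = 436.0
Eigenvalues: lambda_1 = -16.4403, lambda_2 = 4.4403
The function is not concave.

0


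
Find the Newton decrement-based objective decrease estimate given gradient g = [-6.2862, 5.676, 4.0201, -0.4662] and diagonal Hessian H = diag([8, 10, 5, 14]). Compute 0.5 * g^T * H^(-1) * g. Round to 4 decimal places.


Step 1: H is diagonal, so H^(-1) * g = [-0.7858, 0.5676, 0.804, -0.0333].
Step 2: g^T H^(-1) g = sum_i g_i^2 / H_ii
  = (-6.2862)^2/8 + (5.676)^2/10 + (4.0201)^2/5 + (-0.4662)^2/14
  = 4.9395 + 3.2217 + 3.2322 + 0.0155 = 11.409
Step 3: Objective decrease = 0.5 * g^T H^(-1) g = 5.7045


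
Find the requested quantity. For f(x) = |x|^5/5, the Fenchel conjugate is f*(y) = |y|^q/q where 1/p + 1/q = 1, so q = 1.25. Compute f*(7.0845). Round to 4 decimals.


The conjugate exponent q satisfies 1/p + 1/q = 1.
p = 5, so q = 5/(5 - 1) = 1.25
|y|^q = 7.0845^1.25 = 11.5581
f*(7.0845) = 11.5581 / 1.25 = 9.2465


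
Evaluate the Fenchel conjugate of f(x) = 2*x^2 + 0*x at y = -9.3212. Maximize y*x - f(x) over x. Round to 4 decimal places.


f*(y) = sup_x {y*x - a*x^2 - b*x} = sup_x {(y-b)*x - a*x^2}
FOC: (y - b) - 2a*x = 0 => x* = (y - b)/(2a)
x* = (-9.3212 - 0)/(2*2) = -2.3303
f*(-9.3212) = (y-b)^2/(4a) = (-9.3212 - 0)^2/(4*2)
= 86.8848/8 = 10.8606


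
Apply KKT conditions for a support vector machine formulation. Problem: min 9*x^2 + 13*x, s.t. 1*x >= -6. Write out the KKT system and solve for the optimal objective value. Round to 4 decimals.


Step 1: Try lambda = 0 (constraint inactive).
Stationarity: 2*9*x + 13 = 0
x* = -13/(2*9) = -13/18 = -0.7222 (rounded; the exact value -13/18 is used below)
Check constraint: 1*-0.7222 = -0.7222 >= -6 -- satisfied.
Step 2: Compute optimal value.
f(x*) = 9*(-13/18)^2 + 13*(-13/18) = -4.6944


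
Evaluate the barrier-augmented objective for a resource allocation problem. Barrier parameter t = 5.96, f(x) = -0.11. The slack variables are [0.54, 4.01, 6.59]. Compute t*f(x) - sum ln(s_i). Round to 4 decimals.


Step 1: Compute log-barrier.
ln values: [-0.6162, 1.3888, 1.8856]
phi = -(-0.6162 + 1.3888 + 1.8856) = -2.6582
Step 2: Compute augmented objective.
t*f(x) = 5.96*-0.11 = -0.6556
Total = -0.6556 - 2.6582 = -3.3138


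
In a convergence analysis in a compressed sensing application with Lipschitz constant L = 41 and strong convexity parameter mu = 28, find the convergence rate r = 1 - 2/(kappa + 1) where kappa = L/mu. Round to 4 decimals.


Step 1: Compute the condition number.
kappa = L/mu = 41/28 = 1.4643
Step 2: Compute the convergence rate.
r = 1 - 2/(kappa + 1) = 1 - 2*mu/(L + mu) = (L - mu)/(L + mu) = 13/69 = 0.1884


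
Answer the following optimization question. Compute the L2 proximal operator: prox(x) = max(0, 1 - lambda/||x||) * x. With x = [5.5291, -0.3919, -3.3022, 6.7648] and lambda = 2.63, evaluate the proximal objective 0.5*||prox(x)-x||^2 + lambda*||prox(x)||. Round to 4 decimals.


Step 1: Compute ||x||.
||x|| = 9.3483
Step 2: Compute scaling factor.
scale = max(0, 1 - 2.63/9.3483) = 0.7187
Step 3: prox(x) = [3.9736, -0.2816, -2.3732, 4.8616]
||prox(x)|| = 6.7183
Step 4: Proximal objective.
0.5*||prox-x||^2 = 3.4585
lambda*||prox|| = 17.6691
Total = 21.1277


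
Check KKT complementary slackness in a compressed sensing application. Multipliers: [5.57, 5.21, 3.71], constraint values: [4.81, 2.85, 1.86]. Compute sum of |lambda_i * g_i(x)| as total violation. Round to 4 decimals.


KKT complementary slackness check:
lambda_1 * g_1 = 5.57 * 4.81 = 26.7917
lambda_2 * g_2 = 5.21 * 2.85 = 14.8485
lambda_3 * g_3 = 3.71 * 1.86 = 6.9006
Total violation = 26.7917 + 14.8485 + 6.9006 = 48.5408


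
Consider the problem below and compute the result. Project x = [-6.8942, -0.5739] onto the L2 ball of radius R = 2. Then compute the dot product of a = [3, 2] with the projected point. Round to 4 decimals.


Step 1: Compute ||x|| (intermediates to 6 decimals).
||x|| = sqrt((-6.8942)^2 + (-0.5739)^2) = 6.918046
Step 2: Project.
Since ||x|| > R, scale = R/||x|| = 2/6.918046 = 0.289099, proj(x) = scale * x
proj(x) = [-1.993106, -0.165914]
Step 3: Dot product.
a^T * proj(x) = 3*(-1.993106) + 2*(-0.165914) = -6.3111


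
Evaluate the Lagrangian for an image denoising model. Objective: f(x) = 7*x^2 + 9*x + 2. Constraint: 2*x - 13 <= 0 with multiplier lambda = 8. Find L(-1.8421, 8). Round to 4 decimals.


Step 1: Evaluate f(x).
f(-1.8421) = 7*(-1.8421)^2 + 9*(-1.8421) + 2 = 9.1744
Step 2: Evaluate g(x).
g(-1.8421) = 2*-1.8421 - 13 = -16.6842
Step 3: Compute Lagrangian.
L = 9.1744 + 8*-16.6842 = -124.2992


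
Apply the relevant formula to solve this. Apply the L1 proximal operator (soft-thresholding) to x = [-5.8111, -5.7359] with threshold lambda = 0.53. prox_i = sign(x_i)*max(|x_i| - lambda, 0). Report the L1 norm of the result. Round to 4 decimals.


Soft-thresholding with lambda = 0.53:
prox(-5.8111) = sign(-5.8111)*max(|-5.8111| - 0.53, 0) = -5.2811
prox(-5.7359) = sign(-5.7359)*max(|-5.7359| - 0.53, 0) = -5.2059
prox(x) = [-5.2811, -5.2059]
||prox(x)||_1 = 5.2811 + 5.2059 = 10.487


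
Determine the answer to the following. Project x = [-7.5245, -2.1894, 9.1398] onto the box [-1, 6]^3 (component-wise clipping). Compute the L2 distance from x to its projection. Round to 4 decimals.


Project each component onto [-1, 6].
clip(-7.5245) = -1.0, clip(-2.1894) = -1.0, clip(9.1398) = 6.0
Projection = [-1.0, -1.0, 6.0]
Squared diffs: [42.5691, 1.4147, 9.8583]
Distance = sqrt(53.8421) = 7.3377


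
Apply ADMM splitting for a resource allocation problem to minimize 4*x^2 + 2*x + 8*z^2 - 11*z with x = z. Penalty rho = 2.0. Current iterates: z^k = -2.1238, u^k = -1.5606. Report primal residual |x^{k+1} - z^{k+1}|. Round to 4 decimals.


ADMM iteration with rho = 2.0, z^k = -2.1238, u^k = -1.5606
Step 1: x-update.
Minimize 4*x^2 + 2*x + (2.0/2)*(x + 2.1238 - 1.5606)^2
FOC: (2*4 + 2.0)*x = -2 + 2.0*(-2.1238 + 1.5606)
x^{k+1} = -0.3126
Step 2: z-update.
Minimize 8*z^2 - 11*z + (2.0/2)*(-0.3126 - z - 1.5606)^2
FOC: (2*8 + 2.0)*z = 11 + 2.0*(-0.3126 - 1.5606)
z^{k+1} = 0.403
Step 3: u-update.
u^{k+1} = -1.5606 - 0.3126 - 0.403 = -2.2762
Step 4: Primal residual = |-0.3126 - 0.403| = 0.7156


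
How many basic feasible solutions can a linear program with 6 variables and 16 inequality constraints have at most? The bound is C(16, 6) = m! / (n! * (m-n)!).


Each vertex corresponds to some choice of n active constraints out of m, so the number of vertices is at most C(m, n) = m! / (n!(m-n)!).
m = 16, n = 6
Numerator: 16 * 15 * 14 * 13 * 12 * 11
Denominator: 6! = 720
C(16, 6) = 8008


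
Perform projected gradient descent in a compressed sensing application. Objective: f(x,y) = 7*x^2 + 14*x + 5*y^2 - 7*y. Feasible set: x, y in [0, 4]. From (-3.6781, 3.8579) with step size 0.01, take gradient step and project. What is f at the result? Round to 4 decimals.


Step 1: Compute gradient at (-3.6781, 3.8579).
grad_x = 2*7*-3.6781 + 14 = -37.4934
grad_y = 2*5*3.8579 - 7 = 31.579
Step 2: Gradient step.
x_raw = -3.6781 - 0.01*-37.4934 = -3.3032
y_raw = 3.8579 - 0.01*31.579 = 3.5421
Step 3: Project onto [0, 4].
x_proj = clip(-3.3032) = 0.0
y_proj = clip(3.5421) = 3.5421
Step 4: Evaluate f.
f(0.0, 3.5421) = 37.9379


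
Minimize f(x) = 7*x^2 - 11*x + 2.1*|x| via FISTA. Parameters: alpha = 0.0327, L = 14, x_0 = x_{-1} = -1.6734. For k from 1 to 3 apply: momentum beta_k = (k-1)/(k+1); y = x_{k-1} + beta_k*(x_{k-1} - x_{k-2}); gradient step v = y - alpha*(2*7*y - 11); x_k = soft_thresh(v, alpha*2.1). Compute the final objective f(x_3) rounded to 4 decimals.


FISTA on f(x) = 7*x^2 - 11*x + 2.1*|x|
L = 14, alpha = 0.0327
Iteration 1: beta = 0.0, y = -1.6734 + 0.0*(-1.6734 + 1.6734) = -1.6734
  grad(y) = -34.4276, v = y - alpha*grad = -0.5476
  prox(v) = soft_thresh(-0.5476, 0.0687) = -0.4789
Iteration 2: beta = 0.3333, y = -0.4789 + 0.3333*(-0.4789 + 1.6734) = -0.0808
  grad(y) = -12.1312, v = y - alpha*grad = 0.3159
  prox(v) = soft_thresh(0.3159, 0.0687) = 0.2472
Iteration 3: beta = 0.5, y = 0.2472 + 0.5*(0.2472 + 0.4789) = 0.6103
  grad(y) = -2.4557, v = y - alpha*grad = 0.6906
  prox(v) = soft_thresh(0.6906, 0.0687) = 0.6219
f(x_3) = 7*0.6219^2 - 11*0.6219 + 2.1*|0.6219| = -2.8276


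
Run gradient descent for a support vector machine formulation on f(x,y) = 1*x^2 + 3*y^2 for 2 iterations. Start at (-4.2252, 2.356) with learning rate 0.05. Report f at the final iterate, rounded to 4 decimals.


Gradient descent on f(x,y) = 1*x^2 + 3*y^2.
Starting point: (-4.2252, 2.356), alpha = 0.05
Step 1: grad_x = 2*1*-4.2252 = -8.4504, grad_y = 2*3*2.356 = 14.136
  x_1 = -4.2252 - 0.05*-8.4504 = -3.8027
  y_1 = 2.356 - 0.05*14.136 = 1.6492
Step 2: grad_x = 2*1*-3.8027 = -7.6054, grad_y = 2*3*1.6492 = 9.8952
  x_2 = -3.8027 - 0.05*-7.6054 = -3.4224
  y_2 = 1.6492 - 0.05*9.8952 = 1.1544
f(-3.4224, 1.1544) = 1*(-3.4224)^2 + 3*1.1544^2 = 15.7111
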